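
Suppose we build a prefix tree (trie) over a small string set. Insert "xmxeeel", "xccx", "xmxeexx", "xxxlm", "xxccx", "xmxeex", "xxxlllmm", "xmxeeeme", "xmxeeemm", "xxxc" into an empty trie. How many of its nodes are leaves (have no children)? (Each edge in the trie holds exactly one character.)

A leaf is a node with no children — equivalently, the end of a word that is not a proper prefix of any other stored word.
Those words: "xccx", "xmxeeel", "xmxeeeme", "xmxeeemm", "xmxeexx", "xxccx", "xxxc", "xxxlllmm", "xxxlm"
Leaf count: 9

9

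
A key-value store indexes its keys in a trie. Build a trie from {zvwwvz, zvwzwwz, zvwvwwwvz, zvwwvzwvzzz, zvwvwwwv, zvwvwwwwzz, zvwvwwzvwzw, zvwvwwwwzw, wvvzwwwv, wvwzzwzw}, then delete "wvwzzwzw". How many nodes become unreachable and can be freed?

A node on "wvwzzwzw"'s path can go only if nothing else ends at it or branches off below it.
The suffix "wzzwzw" (6 nodes) is used only by "wvwzzwzw"; the node for "wv" still has the child "v", so pruning stops there.
Nodes removed: 6

6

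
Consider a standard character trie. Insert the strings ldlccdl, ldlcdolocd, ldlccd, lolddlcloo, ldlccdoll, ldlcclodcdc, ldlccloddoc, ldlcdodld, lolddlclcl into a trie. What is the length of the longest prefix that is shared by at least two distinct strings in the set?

Look for the deepest trie node that still has at least two words in its subtree.
"ldlcclodcdc" and "ldlccloddoc" agree on "ldlcclod" (8 characters) before diverging; nothing deeper is shared.
Longest shared-prefix length: 8

8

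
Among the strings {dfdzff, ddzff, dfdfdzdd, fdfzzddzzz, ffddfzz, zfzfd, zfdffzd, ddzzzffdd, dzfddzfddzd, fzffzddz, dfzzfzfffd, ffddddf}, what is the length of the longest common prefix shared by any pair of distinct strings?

4

The deepest shared node is where two words last agree before diverging.
"ffddddf" and "ffddfzz" agree on "ffdd" (4 characters) before diverging; nothing deeper is shared.
Longest shared-prefix length: 4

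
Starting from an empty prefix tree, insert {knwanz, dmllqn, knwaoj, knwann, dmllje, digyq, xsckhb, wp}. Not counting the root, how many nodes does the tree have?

Trie structure (* marks end of a word):
(root)
├─ d
│  ├─ i
│  │  └─ g
│  │     └─ y
│  │        └─ q *
│  └─ m
│     └─ l
│        └─ l
│           ├─ j
│           │  └─ e *
│           └─ q
│              └─ n *
├─ k
│  └─ n
│     └─ w
│        └─ a
│           ├─ n
│           │  ├─ n *
│           │  └─ z *
│           └─ o
│              └─ j *
├─ w
│  └─ p *
└─ x
   └─ s
      └─ c
         └─ k
            └─ h
               └─ b *
Counting every labelled node above: 29.

29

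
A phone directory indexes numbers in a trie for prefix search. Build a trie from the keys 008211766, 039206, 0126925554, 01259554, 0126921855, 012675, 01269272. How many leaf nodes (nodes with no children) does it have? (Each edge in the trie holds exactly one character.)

Leaves are exactly the stored words that no other stored word extends.
Those words: "008211766", "01259554", "012675", "0126921855", "0126925554", "01269272", "039206"
Leaf count: 7

7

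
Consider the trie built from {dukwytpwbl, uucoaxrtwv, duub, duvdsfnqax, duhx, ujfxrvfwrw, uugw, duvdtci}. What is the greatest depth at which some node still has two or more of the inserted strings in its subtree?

The deepest shared node is where two words last agree before diverging.
"duvdsfnqax" and "duvdtci" agree on "duvd" (4 characters) before diverging; nothing deeper is shared.
Longest shared-prefix length: 4

4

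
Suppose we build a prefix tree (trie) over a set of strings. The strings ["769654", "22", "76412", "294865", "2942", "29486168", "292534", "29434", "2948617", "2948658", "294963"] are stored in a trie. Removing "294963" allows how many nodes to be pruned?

3

Walk "294963" from the leaf back toward the root, removing each node that no remaining word uses.
The suffix "963" (3 nodes) is used only by "294963"; the node for "294" still has the child "8", so pruning stops there.
Nodes removed: 3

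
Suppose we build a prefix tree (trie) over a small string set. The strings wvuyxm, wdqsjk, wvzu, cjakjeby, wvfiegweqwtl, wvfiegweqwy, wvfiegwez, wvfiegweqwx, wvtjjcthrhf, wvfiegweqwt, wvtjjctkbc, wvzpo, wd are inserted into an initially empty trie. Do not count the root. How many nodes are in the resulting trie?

Trace insertions, counting only characters that open a new branch:
  "wvuyxm" → 6 new (w, v, u, y, x, m)
  "wdqsjk" → prefix "w" already present; 5 new (d, q, s, j, k)
  "wvzu" → prefix "wv" already present; 2 new (z, u)
  "cjakjeby" → 8 new (c, j, a, k, j, e, b, y)
  "wvfiegweqwtl" → prefix "wv" already present; 10 new (f, i, e, g, w, e, q, w, t, l)
  "wvfiegweqwy" → prefix "wvfiegweqw" already present; 1 new (y)
  "wvfiegwez" → prefix "wvfiegwe" already present; 1 new (z)
  "wvfiegweqwx" → prefix "wvfiegweqw" already present; 1 new (x)
  "wvtjjcthrhf" → prefix "wv" already present; 9 new (t, j, j, c, t, h, r, h, f)
  "wvfiegweqwt" → prefix "wvfiegweqwt" already present; 0 new (none)
  "wvtjjctkbc" → prefix "wvtjjct" already present; 3 new (k, b, c)
  "wvzpo" → prefix "wvz" already present; 2 new (p, o)
  "wd" → prefix "wd" already present; 0 new (none)
Total nodes = 6 + 5 + 2 + 8 + 10 + 1 + 1 + 1 + 9 + 0 + 3 + 2 + 0 = 48

48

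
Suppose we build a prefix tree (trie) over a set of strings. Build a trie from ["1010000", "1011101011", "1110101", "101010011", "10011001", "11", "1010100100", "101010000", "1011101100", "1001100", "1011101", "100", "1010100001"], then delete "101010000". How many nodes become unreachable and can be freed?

After clearing the end-marker at "101010000", prune upward until reaching a node still needed by another word.
Every node on "101010000" is still needed (e.g. by "1010100001"), so nothing is freed.
Nodes removed: 0

0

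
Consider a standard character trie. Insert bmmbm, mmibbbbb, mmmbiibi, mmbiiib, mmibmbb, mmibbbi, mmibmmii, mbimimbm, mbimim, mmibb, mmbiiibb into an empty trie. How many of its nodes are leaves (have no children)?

Leaves are exactly the stored words that no other stored word extends.
Those words: "bmmbm", "mbimimbm", "mmbiiibb", "mmibbbbb", "mmibbbi", "mmibmbb", "mmibmmii", "mmmbiibi"
Leaf count: 8

8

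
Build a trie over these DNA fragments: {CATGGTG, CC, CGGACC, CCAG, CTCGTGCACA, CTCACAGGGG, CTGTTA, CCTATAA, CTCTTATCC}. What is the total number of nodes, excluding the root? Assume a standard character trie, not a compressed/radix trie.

46

Insert word by word; a character creates a node only if that edge doesn't already exist:
  "CATGGTG" → 7 new (C, A, T, G, G, T, G)
  "CC" → prefix "C" already present; 1 new (C)
  "CGGACC" → prefix "C" already present; 5 new (G, G, A, C, C)
  "CCAG" → prefix "CC" already present; 2 new (A, G)
  "CTCGTGCACA" → prefix "C" already present; 9 new (T, C, G, T, G, C, A, C, A)
  "CTCACAGGGG" → prefix "CTC" already present; 7 new (A, C, A, G, G, G, G)
  "CTGTTA" → prefix "CT" already present; 4 new (G, T, T, A)
  "CCTATAA" → prefix "CC" already present; 5 new (T, A, T, A, A)
  "CTCTTATCC" → prefix "CTC" already present; 6 new (T, T, A, T, C, C)
Total nodes = 7 + 1 + 5 + 2 + 9 + 7 + 4 + 5 + 6 = 46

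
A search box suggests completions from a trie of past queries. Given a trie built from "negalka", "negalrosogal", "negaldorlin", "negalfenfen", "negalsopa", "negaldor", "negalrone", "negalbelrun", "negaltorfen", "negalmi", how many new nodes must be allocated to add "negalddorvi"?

5

Walking "negalddorvi" from the root, the first 6 characters ("negald") follow existing edges; "d" is the first miss.
Each of the 5 remaining characters creates one node.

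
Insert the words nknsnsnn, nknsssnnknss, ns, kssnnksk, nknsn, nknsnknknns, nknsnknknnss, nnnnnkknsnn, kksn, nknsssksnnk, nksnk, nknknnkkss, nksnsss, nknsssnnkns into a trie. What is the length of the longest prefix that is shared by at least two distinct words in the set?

11

The deepest shared node is where two words last agree before diverging.
e.g. "nknsnknknns" and "nknsnknknnss" share the prefix "nknsnknknns" of length 11; no pair shares a longer one.
Longest shared-prefix length: 11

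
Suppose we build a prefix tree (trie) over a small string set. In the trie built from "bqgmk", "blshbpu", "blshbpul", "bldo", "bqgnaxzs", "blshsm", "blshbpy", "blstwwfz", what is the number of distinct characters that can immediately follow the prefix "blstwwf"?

1

Walk "blstwwf" from the root, arriving at one node.
Characters that immediately follow "blstwwf" among the stored strings: {z}.
That node has 1 child edge.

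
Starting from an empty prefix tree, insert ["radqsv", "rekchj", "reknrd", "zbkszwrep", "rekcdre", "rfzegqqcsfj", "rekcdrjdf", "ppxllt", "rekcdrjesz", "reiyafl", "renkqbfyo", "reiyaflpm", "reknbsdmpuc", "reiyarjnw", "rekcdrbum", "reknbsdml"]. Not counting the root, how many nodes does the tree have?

77

Count nodes per top-level branch (shared prefixes stored once):
  'p'-branch (ppxllt): 6 nodes
  'r'-branch (radqsv, reiyafl, reiyaflpm, reiyarjnw, rekcdrbum, rekcdre, rekcdrjdf, rekcdrjesz, rekchj, reknbsdml, reknbsdmpuc, reknrd, renkqbfyo, rfzegqqcsfj): 62 nodes
  'z'-branch (zbkszwrep): 9 nodes
Sum: 77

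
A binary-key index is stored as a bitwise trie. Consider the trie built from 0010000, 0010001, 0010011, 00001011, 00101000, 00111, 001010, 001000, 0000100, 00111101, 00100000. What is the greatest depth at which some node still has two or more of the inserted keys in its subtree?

7

Look for the deepest trie node that still has at least two words in its subtree.
"0010000" and "00100000" agree on "0010000" (7 characters) before diverging; nothing deeper is shared.
Longest shared-prefix length: 7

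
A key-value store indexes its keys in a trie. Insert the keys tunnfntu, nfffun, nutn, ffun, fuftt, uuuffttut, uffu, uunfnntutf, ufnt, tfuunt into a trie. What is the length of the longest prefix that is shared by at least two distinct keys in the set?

2

Equivalently: take the maximum, over all pairs, of their longest common prefix length.
"uffu" and "ufnt" agree on "uf" (2 characters) before diverging; nothing deeper is shared.
Longest shared-prefix length: 2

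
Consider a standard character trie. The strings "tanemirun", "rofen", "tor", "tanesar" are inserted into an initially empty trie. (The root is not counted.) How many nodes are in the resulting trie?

Trie structure (* marks end of a word):
(root)
├─ r
│  └─ o
│     └─ f
│        └─ e
│           └─ n *
└─ t
   ├─ a
   │  └─ n
   │     └─ e
   │        ├─ m
   │        │  └─ i
   │        │     └─ r
   │        │        └─ u
   │        │           └─ n *
   │        └─ s
   │           └─ a
   │              └─ r *
   └─ o
      └─ r *
Counting every labelled node above: 19.

19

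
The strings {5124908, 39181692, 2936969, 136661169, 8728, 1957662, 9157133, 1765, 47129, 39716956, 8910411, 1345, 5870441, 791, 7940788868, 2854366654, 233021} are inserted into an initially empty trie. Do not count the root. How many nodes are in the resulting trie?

Trace insertions, counting only characters that open a new branch:
  "5124908" → 7 new (5, 1, 2, 4, 9, 0, 8)
  "39181692" → 8 new (3, 9, 1, 8, 1, 6, 9, 2)
  "2936969" → 7 new (2, 9, 3, 6, 9, 6, 9)
  "136661169" → 9 new (1, 3, 6, 6, 6, 1, 1, 6, 9)
  "8728" → 4 new (8, 7, 2, 8)
  "1957662" → prefix "1" already present; 6 new (9, 5, 7, 6, 6, 2)
  "9157133" → 7 new (9, 1, 5, 7, 1, 3, 3)
  "1765" → prefix "1" already present; 3 new (7, 6, 5)
  "47129" → 5 new (4, 7, 1, 2, 9)
  "39716956" → prefix "39" already present; 6 new (7, 1, 6, 9, 5, 6)
  "8910411" → prefix "8" already present; 6 new (9, 1, 0, 4, 1, 1)
  "1345" → prefix "13" already present; 2 new (4, 5)
  "5870441" → prefix "5" already present; 6 new (8, 7, 0, 4, 4, 1)
  "791" → 3 new (7, 9, 1)
  "7940788868" → prefix "79" already present; 8 new (4, 0, 7, 8, 8, 8, 6, 8)
  "2854366654" → prefix "2" already present; 9 new (8, 5, 4, 3, 6, 6, 6, 5, 4)
  "233021" → prefix "2" already present; 5 new (3, 3, 0, 2, 1)
Total nodes = 7 + 8 + 7 + 9 + 4 + 6 + 7 + 3 + 5 + 6 + 6 + 2 + 6 + 3 + 8 + 9 + 5 = 101

101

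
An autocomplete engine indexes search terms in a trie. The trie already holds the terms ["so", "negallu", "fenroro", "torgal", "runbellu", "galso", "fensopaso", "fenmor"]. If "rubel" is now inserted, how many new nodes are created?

Walking "rubel" from the root, the first 2 characters ("ru") follow existing edges; "b" is the first miss.
So 5 − 2 = 3 new nodes.

3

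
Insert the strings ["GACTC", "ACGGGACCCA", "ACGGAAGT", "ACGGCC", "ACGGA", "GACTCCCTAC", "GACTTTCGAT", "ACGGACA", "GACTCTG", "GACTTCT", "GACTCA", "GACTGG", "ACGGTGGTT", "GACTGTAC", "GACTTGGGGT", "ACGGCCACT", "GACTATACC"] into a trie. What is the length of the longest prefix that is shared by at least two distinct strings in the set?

6

The deepest shared node is where two words last agree before diverging.
"ACGGCC" and "ACGGCCACT" agree on "ACGGCC" (6 characters) before diverging; nothing deeper is shared.
Longest shared-prefix length: 6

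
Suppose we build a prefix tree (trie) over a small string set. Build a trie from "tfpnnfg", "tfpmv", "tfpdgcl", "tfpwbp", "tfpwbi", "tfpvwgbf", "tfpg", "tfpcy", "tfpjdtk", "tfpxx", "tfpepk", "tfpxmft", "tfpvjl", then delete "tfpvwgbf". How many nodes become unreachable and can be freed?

4

A node on "tfpvwgbf"'s path can go only if nothing else ends at it or branches off below it.
The suffix "wgbf" (4 nodes) is used only by "tfpvwgbf"; the node for "tfpv" still has the child "j", so pruning stops there.
Nodes removed: 4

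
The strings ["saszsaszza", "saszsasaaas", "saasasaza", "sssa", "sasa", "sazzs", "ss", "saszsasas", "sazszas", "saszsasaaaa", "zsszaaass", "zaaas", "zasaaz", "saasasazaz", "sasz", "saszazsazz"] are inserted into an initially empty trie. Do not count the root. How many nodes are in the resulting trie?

58

Trace insertions, counting only characters that open a new branch:
  "saszsaszza" → 10 new (s, a, s, z, s, a, s, z, z, a)
  "saszsasaaas" → prefix "saszsas" already present; 4 new (a, a, a, s)
  "saasasaza" → prefix "sa" already present; 7 new (a, s, a, s, a, z, a)
  "sssa" → prefix "s" already present; 3 new (s, s, a)
  "sasa" → prefix "sas" already present; 1 new (a)
  "sazzs" → prefix "sa" already present; 3 new (z, z, s)
  "ss" → prefix "ss" already present; 0 new (none)
  "saszsasas" → prefix "saszsasa" already present; 1 new (s)
  "sazszas" → prefix "saz" already present; 4 new (s, z, a, s)
  "saszsasaaaa" → prefix "saszsasaaa" already present; 1 new (a)
  "zsszaaass" → 9 new (z, s, s, z, a, a, a, s, s)
  "zaaas" → prefix "z" already present; 4 new (a, a, a, s)
  "zasaaz" → prefix "za" already present; 4 new (s, a, a, z)
  "saasasazaz" → prefix "saasasaza" already present; 1 new (z)
  "sasz" → prefix "sasz" already present; 0 new (none)
  "saszazsazz" → prefix "sasz" already present; 6 new (a, z, s, a, z, z)
Total nodes = 10 + 4 + 7 + 3 + 1 + 3 + 0 + 1 + 4 + 1 + 9 + 4 + 4 + 1 + 0 + 6 = 58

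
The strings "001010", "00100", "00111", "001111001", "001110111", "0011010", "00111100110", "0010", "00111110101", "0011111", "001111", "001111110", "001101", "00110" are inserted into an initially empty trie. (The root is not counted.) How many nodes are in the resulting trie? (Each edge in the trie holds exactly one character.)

29

Insert word by word; a character creates a node only if that edge doesn't already exist:
  "001010" → 6 new (0, 0, 1, 0, 1, 0)
  "00100" → prefix "0010" already present; 1 new (0)
  "00111" → prefix "001" already present; 2 new (1, 1)
  "001111001" → prefix "00111" already present; 4 new (1, 0, 0, 1)
  "001110111" → prefix "00111" already present; 4 new (0, 1, 1, 1)
  "0011010" → prefix "0011" already present; 3 new (0, 1, 0)
  "00111100110" → prefix "001111001" already present; 2 new (1, 0)
  "0010" → prefix "0010" already present; 0 new (none)
  "00111110101" → prefix "001111" already present; 5 new (1, 0, 1, 0, 1)
  "0011111" → prefix "0011111" already present; 0 new (none)
  "001111" → prefix "001111" already present; 0 new (none)
  "001111110" → prefix "0011111" already present; 2 new (1, 0)
  "001101" → prefix "001101" already present; 0 new (none)
  "00110" → prefix "00110" already present; 0 new (none)
Total nodes = 6 + 1 + 2 + 4 + 4 + 3 + 2 + 0 + 5 + 0 + 0 + 2 + 0 + 0 = 29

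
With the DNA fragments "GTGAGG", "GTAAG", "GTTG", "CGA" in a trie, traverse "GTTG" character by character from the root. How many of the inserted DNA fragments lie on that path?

Traverse "GTTG" character by character; count nodes along the way that are marked as word ends.
Prefixes of the query that are stored words: "GTTG"
Count: 1

1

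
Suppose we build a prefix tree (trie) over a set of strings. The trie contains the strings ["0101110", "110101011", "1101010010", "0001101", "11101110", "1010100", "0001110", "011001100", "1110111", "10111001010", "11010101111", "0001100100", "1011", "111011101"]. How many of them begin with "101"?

3

Filter for entries beginning with "101":
Words under "101": 1010100, 1011, 10111001010
Count: 3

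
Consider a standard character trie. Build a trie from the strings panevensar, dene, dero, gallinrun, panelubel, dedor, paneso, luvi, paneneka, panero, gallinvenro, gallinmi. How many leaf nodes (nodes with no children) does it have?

A leaf is a node with no children — equivalently, the end of a word that is not a proper prefix of any other stored word.
Those words: "dedor", "dene", "dero", "gallinmi", "gallinrun", "gallinvenro", "luvi", "panelubel", "paneneka", "panero", "paneso", "panevensar"
Leaf count: 12

12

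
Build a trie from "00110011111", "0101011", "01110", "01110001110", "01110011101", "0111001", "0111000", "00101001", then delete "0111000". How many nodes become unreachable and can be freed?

After clearing the end-marker at "0111000", prune upward until reaching a node still needed by another word.
Every node on "0111000" is still needed (e.g. by "01110001110"), so nothing is freed.
Nodes removed: 0

0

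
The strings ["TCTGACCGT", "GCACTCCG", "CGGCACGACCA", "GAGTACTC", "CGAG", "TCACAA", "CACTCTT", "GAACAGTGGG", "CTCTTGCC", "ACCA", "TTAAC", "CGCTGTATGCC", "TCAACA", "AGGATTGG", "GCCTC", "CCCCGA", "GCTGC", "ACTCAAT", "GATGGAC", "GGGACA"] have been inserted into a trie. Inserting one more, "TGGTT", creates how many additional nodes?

4

"T" is already a path in the trie; the remaining "GGTT" must be added.
Each of the 4 remaining characters creates one node.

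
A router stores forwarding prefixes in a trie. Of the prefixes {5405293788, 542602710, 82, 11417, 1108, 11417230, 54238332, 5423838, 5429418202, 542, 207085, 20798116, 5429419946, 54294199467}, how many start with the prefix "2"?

2

Filter for entries beginning with "2":
Matches: "207085", "20798116"
Count: 2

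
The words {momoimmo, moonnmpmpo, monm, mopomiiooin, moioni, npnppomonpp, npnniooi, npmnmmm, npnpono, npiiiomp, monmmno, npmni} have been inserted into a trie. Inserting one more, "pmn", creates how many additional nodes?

Nothing in the trie begins with "p"; the whole of "pmn" is new.
3 − 0 = 3 new nodes.

3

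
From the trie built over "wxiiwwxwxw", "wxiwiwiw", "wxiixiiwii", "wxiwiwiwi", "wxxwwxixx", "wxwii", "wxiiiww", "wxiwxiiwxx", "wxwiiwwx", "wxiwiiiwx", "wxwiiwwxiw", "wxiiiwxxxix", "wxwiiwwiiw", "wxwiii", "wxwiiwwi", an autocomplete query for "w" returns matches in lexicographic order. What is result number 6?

DFS of the "w" subtree visits, in order: "wxiiiww", "wxiiiwxxxix", "wxiiwwxwxw", "wxiixiiwii", "wxiwiiiwx", "wxiwiwiw", "wxiwiwiwi", "wxiwxiiwxx", "wxwii", "wxwiii", "wxwiiwwi", "wxwiiwwiiw", "wxwiiwwx", "wxwiiwwxiw", "wxxwwxixx"
The 6th is wxiwiwiw.

wxiwiwiw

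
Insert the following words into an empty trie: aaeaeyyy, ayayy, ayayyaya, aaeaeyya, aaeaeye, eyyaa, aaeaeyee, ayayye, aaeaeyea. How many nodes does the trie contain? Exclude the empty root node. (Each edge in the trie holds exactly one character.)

Trace insertions, counting only characters that open a new branch:
  "aaeaeyyy" → 8 new (a, a, e, a, e, y, y, y)
  "ayayy" → prefix "a" already present; 4 new (y, a, y, y)
  "ayayyaya" → prefix "ayayy" already present; 3 new (a, y, a)
  "aaeaeyya" → prefix "aaeaeyy" already present; 1 new (a)
  "aaeaeye" → prefix "aaeaey" already present; 1 new (e)
  "eyyaa" → 5 new (e, y, y, a, a)
  "aaeaeyee" → prefix "aaeaeye" already present; 1 new (e)
  "ayayye" → prefix "ayayy" already present; 1 new (e)
  "aaeaeyea" → prefix "aaeaeye" already present; 1 new (a)
Total nodes = 8 + 4 + 3 + 1 + 1 + 5 + 1 + 1 + 1 = 25

25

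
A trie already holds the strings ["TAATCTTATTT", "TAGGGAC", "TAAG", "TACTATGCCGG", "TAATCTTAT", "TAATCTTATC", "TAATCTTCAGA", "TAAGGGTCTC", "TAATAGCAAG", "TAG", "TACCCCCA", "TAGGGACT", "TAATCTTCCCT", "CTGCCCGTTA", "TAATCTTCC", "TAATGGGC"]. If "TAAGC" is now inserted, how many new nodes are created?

1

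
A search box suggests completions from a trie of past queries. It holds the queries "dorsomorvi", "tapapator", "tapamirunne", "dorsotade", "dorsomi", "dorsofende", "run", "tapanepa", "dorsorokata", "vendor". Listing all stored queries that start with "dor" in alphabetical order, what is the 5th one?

dorsotade

Words with prefix "dor", in lexicographic order: "dorsofende", "dorsomi", "dorsomorvi", "dorsorokata", "dorsotade"
Position 5: dorsotade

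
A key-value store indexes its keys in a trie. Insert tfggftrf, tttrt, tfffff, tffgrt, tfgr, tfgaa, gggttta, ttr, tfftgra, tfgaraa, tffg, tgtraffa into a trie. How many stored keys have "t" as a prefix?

11

Walk to "t"; the words in its subtree are exactly those with that prefix.
Matches: "tfffff", "tffg", "tffgrt", "tfftgra", "tfgaa", "tfgaraa", "tfggftrf", "tfgr", "tgtraffa", "ttr", "tttrt"
Count: 11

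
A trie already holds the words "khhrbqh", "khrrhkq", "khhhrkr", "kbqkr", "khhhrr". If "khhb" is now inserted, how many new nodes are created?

Walking "khhb" from the root, the first 3 characters ("khh") follow existing edges; "b" is the first miss.
Each of the 1 remaining characters creates one node.

1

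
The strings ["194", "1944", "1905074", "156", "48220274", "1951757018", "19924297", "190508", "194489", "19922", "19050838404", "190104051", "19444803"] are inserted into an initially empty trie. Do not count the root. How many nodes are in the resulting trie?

52

For each word, the new-node count is its length minus the longest prefix already in the trie:
  "194" → 3 new (1, 9, 4)
  "1944" → prefix "194" already present; 1 new (4)
  "1905074" → prefix "19" already present; 5 new (0, 5, 0, 7, 4)
  "156" → prefix "1" already present; 2 new (5, 6)
  "48220274" → 8 new (4, 8, 2, 2, 0, 2, 7, 4)
  "1951757018" → prefix "19" already present; 8 new (5, 1, 7, 5, 7, 0, 1, 8)
  "19924297" → prefix "19" already present; 6 new (9, 2, 4, 2, 9, 7)
  "190508" → prefix "19050" already present; 1 new (8)
  "194489" → prefix "1944" already present; 2 new (8, 9)
  "19922" → prefix "1992" already present; 1 new (2)
  "19050838404" → prefix "190508" already present; 5 new (3, 8, 4, 0, 4)
  "190104051" → prefix "190" already present; 6 new (1, 0, 4, 0, 5, 1)
  "19444803" → prefix "1944" already present; 4 new (4, 8, 0, 3)
Total nodes = 3 + 1 + 5 + 2 + 8 + 8 + 6 + 1 + 2 + 1 + 5 + 6 + 4 = 52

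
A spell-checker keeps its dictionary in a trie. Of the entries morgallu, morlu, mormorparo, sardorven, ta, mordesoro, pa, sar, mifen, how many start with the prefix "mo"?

Walk to "mo"; the words in its subtree are exactly those with that prefix.
Words under "mo": mordesoro, morgallu, morlu, mormorparo
Count: 4

4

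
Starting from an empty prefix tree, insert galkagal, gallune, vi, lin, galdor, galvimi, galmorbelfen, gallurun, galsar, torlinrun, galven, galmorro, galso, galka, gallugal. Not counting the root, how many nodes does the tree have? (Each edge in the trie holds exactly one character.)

56

Count nodes per top-level branch (shared prefixes stored once):
  'g'-branch (galdor, galka, galkagal, gallugal, gallune, gallurun, galmorbelfen, galmorro, galsar, galso, galven, galvimi): 42 nodes
  'l'-branch (lin): 3 nodes
  't'-branch (torlinrun): 9 nodes
  'v'-branch (vi): 2 nodes
Sum: 56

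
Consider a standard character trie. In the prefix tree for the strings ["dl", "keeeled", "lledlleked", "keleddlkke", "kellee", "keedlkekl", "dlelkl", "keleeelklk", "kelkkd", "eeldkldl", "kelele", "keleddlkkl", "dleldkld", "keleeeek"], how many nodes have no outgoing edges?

Leaves are exactly the stored words that no other stored word extends.
Those words: "dleldkld", "dlelkl", "eeldkldl", "keedlkekl", "keeeled", "keleddlkke", "keleddlkkl", "keleeeek", "keleeelklk", "kelele", "kelkkd", "kellee", "lledlleked"
Leaf count: 13

13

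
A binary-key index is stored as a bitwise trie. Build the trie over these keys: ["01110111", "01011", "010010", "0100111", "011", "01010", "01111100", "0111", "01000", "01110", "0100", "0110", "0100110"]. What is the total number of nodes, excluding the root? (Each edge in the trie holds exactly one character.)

24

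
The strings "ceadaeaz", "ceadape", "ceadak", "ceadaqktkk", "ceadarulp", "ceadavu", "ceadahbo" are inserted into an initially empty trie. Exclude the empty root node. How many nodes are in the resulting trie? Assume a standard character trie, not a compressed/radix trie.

25

Count nodes per top-level branch (shared prefixes stored once):
  'c'-branch (ceadaeaz, ceadahbo, ceadak, ceadape, ceadaqktkk, ceadarulp, ceadavu): 25 nodes
Sum: 25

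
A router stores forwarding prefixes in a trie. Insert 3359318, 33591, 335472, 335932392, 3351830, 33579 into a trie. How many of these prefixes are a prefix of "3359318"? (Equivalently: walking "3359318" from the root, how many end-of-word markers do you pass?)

Traverse "3359318" character by character; count nodes along the way that are marked as word ends.
Prefixes of the query that are stored words: "3359318"
Count: 1

1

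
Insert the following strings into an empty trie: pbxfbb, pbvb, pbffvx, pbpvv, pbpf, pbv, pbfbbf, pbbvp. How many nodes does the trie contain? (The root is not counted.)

Insert word by word; a character creates a node only if that edge doesn't already exist:
  "pbxfbb" → 6 new (p, b, x, f, b, b)
  "pbvb" → prefix "pb" already present; 2 new (v, b)
  "pbffvx" → prefix "pb" already present; 4 new (f, f, v, x)
  "pbpvv" → prefix "pb" already present; 3 new (p, v, v)
  "pbpf" → prefix "pbp" already present; 1 new (f)
  "pbv" → prefix "pbv" already present; 0 new (none)
  "pbfbbf" → prefix "pbf" already present; 3 new (b, b, f)
  "pbbvp" → prefix "pb" already present; 3 new (b, v, p)
Total nodes = 6 + 2 + 4 + 3 + 1 + 0 + 3 + 3 = 22

22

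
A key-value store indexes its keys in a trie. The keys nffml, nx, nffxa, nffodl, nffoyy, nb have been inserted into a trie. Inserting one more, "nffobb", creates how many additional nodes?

The longest prefix of "nffobb" already in the trie is "nffo" (length 4).
New nodes needed: |"nffobb"| − 4 = 6 − 4 = 2.

2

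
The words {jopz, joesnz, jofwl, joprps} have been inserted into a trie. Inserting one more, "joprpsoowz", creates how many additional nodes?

"joprps" is already a path in the trie; the remaining "oowz" must be added.
New nodes needed: |"joprpsoowz"| − 6 = 10 − 6 = 4.

4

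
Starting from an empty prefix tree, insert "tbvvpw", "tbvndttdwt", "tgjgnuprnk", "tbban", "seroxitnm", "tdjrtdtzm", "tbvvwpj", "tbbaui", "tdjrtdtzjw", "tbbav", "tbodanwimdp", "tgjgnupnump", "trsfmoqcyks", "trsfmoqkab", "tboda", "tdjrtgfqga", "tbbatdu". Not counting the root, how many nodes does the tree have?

84

Trace insertions, counting only characters that open a new branch:
  "tbvvpw" → 6 new (t, b, v, v, p, w)
  "tbvndttdwt" → prefix "tbv" already present; 7 new (n, d, t, t, d, w, t)
  "tgjgnuprnk" → prefix "t" already present; 9 new (g, j, g, n, u, p, r, n, k)
  "tbban" → prefix "tb" already present; 3 new (b, a, n)
  "seroxitnm" → 9 new (s, e, r, o, x, i, t, n, m)
  "tdjrtdtzm" → prefix "t" already present; 8 new (d, j, r, t, d, t, z, m)
  "tbvvwpj" → prefix "tbvv" already present; 3 new (w, p, j)
  "tbbaui" → prefix "tbba" already present; 2 new (u, i)
  "tdjrtdtzjw" → prefix "tdjrtdtz" already present; 2 new (j, w)
  "tbbav" → prefix "tbba" already present; 1 new (v)
  "tbodanwimdp" → prefix "tb" already present; 9 new (o, d, a, n, w, i, m, d, p)
  "tgjgnupnump" → prefix "tgjgnup" already present; 4 new (n, u, m, p)
  "trsfmoqcyks" → prefix "t" already present; 10 new (r, s, f, m, o, q, c, y, k, s)
  "trsfmoqkab" → prefix "trsfmoq" already present; 3 new (k, a, b)
  "tboda" → prefix "tboda" already present; 0 new (none)
  "tdjrtgfqga" → prefix "tdjrt" already present; 5 new (g, f, q, g, a)
  "tbbatdu" → prefix "tbba" already present; 3 new (t, d, u)
Total nodes = 6 + 7 + 9 + 3 + 9 + 8 + 3 + 2 + 2 + 1 + 9 + 4 + 10 + 3 + 0 + 5 + 3 = 84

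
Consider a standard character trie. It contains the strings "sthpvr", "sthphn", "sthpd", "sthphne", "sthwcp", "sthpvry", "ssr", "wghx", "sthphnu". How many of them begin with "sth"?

7

Filter for entries beginning with "sth":
Matches: "sthpd", "sthphn", "sthphne", "sthphnu", "sthpvr", "sthpvry", "sthwcp"
Count: 7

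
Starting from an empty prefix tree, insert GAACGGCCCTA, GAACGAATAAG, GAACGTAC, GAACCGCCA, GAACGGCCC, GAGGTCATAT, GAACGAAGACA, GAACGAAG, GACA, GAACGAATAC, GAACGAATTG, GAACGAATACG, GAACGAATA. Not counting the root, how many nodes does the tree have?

43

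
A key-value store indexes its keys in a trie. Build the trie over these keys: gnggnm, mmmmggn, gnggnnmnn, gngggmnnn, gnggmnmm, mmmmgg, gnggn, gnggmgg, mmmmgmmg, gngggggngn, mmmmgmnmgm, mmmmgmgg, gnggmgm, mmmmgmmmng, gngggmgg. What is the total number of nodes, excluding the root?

48

Count nodes per top-level branch (shared prefixes stored once):
  'g'-branch (gngggggngn, gngggmgg, gngggmnnn, gnggmgg, gnggmgm, gnggmnmm, gnggn, gnggnm, gnggnnmnn): 29 nodes
  'm'-branch (mmmmgg, mmmmggn, mmmmgmgg, mmmmgmmg, mmmmgmmmng, mmmmgmnmgm): 19 nodes
Sum: 48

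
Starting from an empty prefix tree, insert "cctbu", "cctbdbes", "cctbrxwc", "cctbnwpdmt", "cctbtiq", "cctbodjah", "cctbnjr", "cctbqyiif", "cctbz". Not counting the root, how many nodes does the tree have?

35

Count nodes per top-level branch (shared prefixes stored once):
  'c'-branch (cctbdbes, cctbnjr, cctbnwpdmt, cctbodjah, cctbqyiif, cctbrxwc, cctbtiq, cctbu, cctbz): 35 nodes
Sum: 35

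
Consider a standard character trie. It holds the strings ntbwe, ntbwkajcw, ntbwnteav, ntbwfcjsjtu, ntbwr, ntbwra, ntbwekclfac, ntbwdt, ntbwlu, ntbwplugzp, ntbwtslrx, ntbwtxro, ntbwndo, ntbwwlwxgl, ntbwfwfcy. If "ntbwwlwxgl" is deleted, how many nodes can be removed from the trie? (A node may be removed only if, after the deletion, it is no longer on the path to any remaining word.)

6

After clearing the end-marker at "ntbwwlwxgl", prune upward until reaching a node still needed by another word.
The suffix "wlwxgl" (6 nodes) is used only by "ntbwwlwxgl"; the node for "ntbw" still has the child "e", so pruning stops there.
Nodes removed: 6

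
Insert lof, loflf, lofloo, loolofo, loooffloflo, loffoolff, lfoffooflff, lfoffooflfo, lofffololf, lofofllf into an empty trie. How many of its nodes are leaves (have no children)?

Leaves are exactly the stored words that no other stored word extends.
Those words: "lfoffooflff", "lfoffooflfo", "lofffololf", "loffoolff", "loflf", "lofloo", "lofofllf", "loolofo", "loooffloflo"
Leaf count: 9

9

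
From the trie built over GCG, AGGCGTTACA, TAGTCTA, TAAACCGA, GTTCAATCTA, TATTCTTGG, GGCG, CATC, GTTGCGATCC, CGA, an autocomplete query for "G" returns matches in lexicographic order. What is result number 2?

Words with prefix "G", in lexicographic order: "GCG", "GGCG", "GTTCAATCTA", "GTTGCGATCC"
Position 2: GGCG

GGCG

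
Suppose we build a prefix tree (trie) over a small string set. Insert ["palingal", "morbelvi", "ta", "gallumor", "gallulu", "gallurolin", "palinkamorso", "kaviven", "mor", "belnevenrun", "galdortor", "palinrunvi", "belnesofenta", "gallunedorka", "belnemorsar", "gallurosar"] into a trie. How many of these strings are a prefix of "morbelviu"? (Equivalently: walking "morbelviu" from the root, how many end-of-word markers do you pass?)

Check each prefix of "morbelviu" against the stored set — each match is an end-marker on the path.
Prefixes of the query that are stored words: "mor", "morbelvi"
Count: 2

2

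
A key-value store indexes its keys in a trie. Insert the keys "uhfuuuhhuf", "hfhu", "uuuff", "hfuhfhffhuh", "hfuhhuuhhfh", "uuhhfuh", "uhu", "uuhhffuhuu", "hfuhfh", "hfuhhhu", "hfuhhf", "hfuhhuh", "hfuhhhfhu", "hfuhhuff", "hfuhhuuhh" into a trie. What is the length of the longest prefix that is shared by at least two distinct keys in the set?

The deepest shared node is where two words last agree before diverging.
e.g. "hfuhhuuhh" and "hfuhhuuhhfh" share the prefix "hfuhhuuhh" of length 9; no pair shares a longer one.
Longest shared-prefix length: 9

9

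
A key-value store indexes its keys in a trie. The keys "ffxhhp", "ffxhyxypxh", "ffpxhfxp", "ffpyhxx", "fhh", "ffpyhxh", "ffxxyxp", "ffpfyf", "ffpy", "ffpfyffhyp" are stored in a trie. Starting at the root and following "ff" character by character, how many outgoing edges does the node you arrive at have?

Follow the path "ff" to its node, then look at its outgoing edges.
Distinct next characters after "ff": p, x.
That node has 2 child edges.

2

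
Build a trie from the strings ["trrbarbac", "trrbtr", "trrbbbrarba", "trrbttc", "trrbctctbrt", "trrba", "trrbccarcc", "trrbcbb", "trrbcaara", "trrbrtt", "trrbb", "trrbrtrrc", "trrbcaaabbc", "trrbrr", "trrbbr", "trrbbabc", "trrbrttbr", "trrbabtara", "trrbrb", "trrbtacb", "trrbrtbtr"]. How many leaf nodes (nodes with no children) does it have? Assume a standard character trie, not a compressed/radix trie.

A leaf is a node with no children — equivalently, the end of a word that is not a proper prefix of any other stored word.
Those words: "trrbabtara", "trrbarbac", "trrbbabc", "trrbbbrarba", "trrbbr", "trrbcaaabbc", "trrbcaara", "trrbcbb", "trrbccarcc", "trrbctctbrt", "trrbrb", "trrbrr", "trrbrtbtr", "trrbrtrrc", "trrbrttbr", "trrbtacb", "trrbtr", "trrbttc"
Leaf count: 18

18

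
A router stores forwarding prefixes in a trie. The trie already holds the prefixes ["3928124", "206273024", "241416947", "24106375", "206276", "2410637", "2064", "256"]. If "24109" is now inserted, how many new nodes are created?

Walking "24109" from the root, the first 4 characters ("2410") follow existing edges; "9" is the first miss.
So 5 − 4 = 1 new nodes.

1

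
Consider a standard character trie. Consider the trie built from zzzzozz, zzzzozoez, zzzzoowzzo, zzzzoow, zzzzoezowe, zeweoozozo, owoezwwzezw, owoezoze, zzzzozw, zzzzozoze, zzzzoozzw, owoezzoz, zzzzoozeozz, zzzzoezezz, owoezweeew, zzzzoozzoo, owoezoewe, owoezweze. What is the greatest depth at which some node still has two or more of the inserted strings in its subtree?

The deepest shared node is where two words last agree before diverging.
"zzzzoozzoo" and "zzzzoozzw" agree on "zzzzoozz" (8 characters) before diverging; nothing deeper is shared.
Longest shared-prefix length: 8

8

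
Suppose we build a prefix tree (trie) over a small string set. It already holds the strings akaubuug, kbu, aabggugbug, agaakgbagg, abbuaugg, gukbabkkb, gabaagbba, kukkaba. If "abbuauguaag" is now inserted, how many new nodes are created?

Walking "abbuauguaag" from the root, the first 7 characters ("abbuaug") follow existing edges; "u" is the first miss.
So 11 − 7 = 4 new nodes.

4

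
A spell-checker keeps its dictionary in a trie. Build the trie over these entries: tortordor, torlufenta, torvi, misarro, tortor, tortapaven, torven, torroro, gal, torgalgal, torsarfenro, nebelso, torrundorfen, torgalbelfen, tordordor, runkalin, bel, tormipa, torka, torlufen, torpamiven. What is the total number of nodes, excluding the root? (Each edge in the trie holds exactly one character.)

105

Count nodes per top-level branch (shared prefixes stored once):
  'b'-branch (bel): 3 nodes
  'g'-branch (gal): 3 nodes
  'm'-branch (misarro): 7 nodes
  'n'-branch (nebelso): 7 nodes
  'r'-branch (runkalin): 8 nodes
  't'-branch (tordordor, torgalbelfen, torgalgal, torka, torlufen, torlufenta, tormipa, torpamiven, torroro, torrundorfen, torsarfenro, tortapaven, tortor, tortordor, torven, torvi): 77 nodes
Sum: 105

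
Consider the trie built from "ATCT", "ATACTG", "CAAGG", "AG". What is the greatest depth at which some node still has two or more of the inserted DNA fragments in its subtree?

The deepest shared node is where two words last agree before diverging.
"ATACTG" and "ATCT" agree on "AT" (2 characters) before diverging; nothing deeper is shared.
Longest shared-prefix length: 2

2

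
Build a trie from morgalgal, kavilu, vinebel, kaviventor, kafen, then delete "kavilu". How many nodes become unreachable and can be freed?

2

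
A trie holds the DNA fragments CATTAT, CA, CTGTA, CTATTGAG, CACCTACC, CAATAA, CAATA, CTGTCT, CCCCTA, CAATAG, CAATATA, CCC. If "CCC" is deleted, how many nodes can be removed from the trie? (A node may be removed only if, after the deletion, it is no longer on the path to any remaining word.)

A node on "CCC"'s path can go only if nothing else ends at it or branches off below it.
Every node on "CCC" is still needed (e.g. by "CCCCTA"), so nothing is freed.
Nodes removed: 0

0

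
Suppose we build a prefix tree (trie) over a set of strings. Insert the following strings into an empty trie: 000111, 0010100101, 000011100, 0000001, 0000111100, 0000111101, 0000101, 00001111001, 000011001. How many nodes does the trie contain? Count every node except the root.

33

Trie structure (* marks end of a word):
(root)
└─ 0
   └─ 0
      ├─ 0
      │  ├─ 0
      │  │  ├─ 0
      │  │  │  └─ 0
      │  │  │     └─ 1 *
      │  │  └─ 1
      │  │     ├─ 0
      │  │     │  └─ 1 *
      │  │     └─ 1
      │  │        ├─ 0
      │  │        │  └─ 0
      │  │        │     └─ 1 *
      │  │        └─ 1
      │  │           ├─ 0
      │  │           │  └─ 0 *
      │  │           └─ 1
      │  │              └─ 0
      │  │                 ├─ 0 *
      │  │                 │  └─ 1 *
      │  │                 └─ 1 *
      │  └─ 1
      │     └─ 1
      │        └─ 1 *
      └─ 1
         └─ 0
            └─ 1
               └─ 0
                  └─ 0
                     └─ 1
                        └─ 0
                           └─ 1 *
Counting every labelled node above: 33.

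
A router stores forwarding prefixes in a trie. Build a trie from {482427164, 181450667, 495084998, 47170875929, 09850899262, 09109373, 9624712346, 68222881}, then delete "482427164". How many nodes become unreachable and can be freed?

After clearing the end-marker at "482427164", prune upward until reaching a node still needed by another word.
The suffix "82427164" (8 nodes) is used only by "482427164"; the node for "4" still has the child "9", so pruning stops there.
Nodes removed: 8

8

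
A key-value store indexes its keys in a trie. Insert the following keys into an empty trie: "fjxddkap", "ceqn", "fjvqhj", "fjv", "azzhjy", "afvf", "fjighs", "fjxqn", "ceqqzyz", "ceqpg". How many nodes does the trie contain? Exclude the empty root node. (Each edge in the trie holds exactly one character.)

37

Insert word by word; a character creates a node only if that edge doesn't already exist:
  "fjxddkap" → 8 new (f, j, x, d, d, k, a, p)
  "ceqn" → 4 new (c, e, q, n)
  "fjvqhj" → prefix "fj" already present; 4 new (v, q, h, j)
  "fjv" → prefix "fjv" already present; 0 new (none)
  "azzhjy" → 6 new (a, z, z, h, j, y)
  "afvf" → prefix "a" already present; 3 new (f, v, f)
  "fjighs" → prefix "fj" already present; 4 new (i, g, h, s)
  "fjxqn" → prefix "fjx" already present; 2 new (q, n)
  "ceqqzyz" → prefix "ceq" already present; 4 new (q, z, y, z)
  "ceqpg" → prefix "ceq" already present; 2 new (p, g)
Total nodes = 8 + 4 + 4 + 0 + 6 + 3 + 4 + 2 + 4 + 2 = 37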